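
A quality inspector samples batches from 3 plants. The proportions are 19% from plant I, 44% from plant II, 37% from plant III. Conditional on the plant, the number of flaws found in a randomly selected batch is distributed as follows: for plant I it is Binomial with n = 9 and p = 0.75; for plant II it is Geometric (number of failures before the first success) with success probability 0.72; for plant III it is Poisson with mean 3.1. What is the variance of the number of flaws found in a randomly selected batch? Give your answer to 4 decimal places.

Per component, I: μ=6.75, E[X²]=47.25; II: μ=0.388889, E[X²]=0.691358; III: μ=3.1, E[X²]=12.71.
E[X] = 0.19·6.75 + 0.44·0.388889 + 0.37·3.1 = 2.60061.
E[X²] = 0.19·47.25 + 0.44·0.691358 + 0.37·12.71 = 13.9844.
Var(X) = E[X²] − (E[X])² = 13.9844 − 6.76318 = 7.22122.

7.2212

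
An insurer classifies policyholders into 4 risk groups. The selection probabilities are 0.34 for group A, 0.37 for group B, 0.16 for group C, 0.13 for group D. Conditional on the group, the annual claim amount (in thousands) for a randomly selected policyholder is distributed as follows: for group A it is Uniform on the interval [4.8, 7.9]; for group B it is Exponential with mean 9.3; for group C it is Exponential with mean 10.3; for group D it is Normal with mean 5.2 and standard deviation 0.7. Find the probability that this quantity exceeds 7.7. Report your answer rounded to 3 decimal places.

Conditional on each group, P(X > 7.7): A: 0.0645161; B: 0.436941; C: 0.473514; D: 0.00017752.
By total probability, P(X > 7.7) = 0.34·0.0645161 + 0.37·0.436941 + 0.16·0.473514 + 0.13·0.00017752 = 0.259389.

0.259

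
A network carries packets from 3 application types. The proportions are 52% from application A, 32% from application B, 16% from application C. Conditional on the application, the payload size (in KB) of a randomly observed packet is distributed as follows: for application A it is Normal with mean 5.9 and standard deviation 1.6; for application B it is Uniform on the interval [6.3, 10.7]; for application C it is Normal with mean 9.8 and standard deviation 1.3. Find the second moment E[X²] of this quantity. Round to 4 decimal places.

For each component E[X²] = Var + (mean)², giving A: 37.37; B: 73.8633; C: 97.73.
Overall E[X²] = 0.52·37.37 + 0.32·73.8633 + 0.16·97.73 = 58.7055.

58.7055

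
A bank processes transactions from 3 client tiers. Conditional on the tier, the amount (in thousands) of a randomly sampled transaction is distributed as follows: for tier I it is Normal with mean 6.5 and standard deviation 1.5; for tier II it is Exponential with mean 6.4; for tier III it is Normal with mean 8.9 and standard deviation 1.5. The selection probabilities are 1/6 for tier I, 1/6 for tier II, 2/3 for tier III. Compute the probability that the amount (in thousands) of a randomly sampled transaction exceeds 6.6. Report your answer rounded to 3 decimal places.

Conditional on each tier, P(X > 6.6): I: 0.473424; II: 0.356561; III: 0.937403.
By total probability, P(X > 6.6) = 0.166667·0.473424 + 0.166667·0.356561 + 0.666667·0.937403 = 0.763266.

0.763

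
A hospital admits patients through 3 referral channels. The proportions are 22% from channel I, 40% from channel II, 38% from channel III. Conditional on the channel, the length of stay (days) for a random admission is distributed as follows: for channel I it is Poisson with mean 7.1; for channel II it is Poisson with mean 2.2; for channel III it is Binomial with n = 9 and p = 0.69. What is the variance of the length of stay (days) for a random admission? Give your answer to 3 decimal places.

Per component, I: μ=7.1, E[X²]=57.51; II: μ=2.2, E[X²]=7.04; III: μ=6.21, E[X²]=40.4892.
E[X] = 0.22·7.1 + 0.4·2.2 + 0.38·6.21 = 4.8018.
E[X²] = 0.22·57.51 + 0.4·7.04 + 0.38·40.4892 = 30.8541.
Var(X) = E[X²] − (E[X])² = 30.8541 − 23.0573 = 7.79681.

7.797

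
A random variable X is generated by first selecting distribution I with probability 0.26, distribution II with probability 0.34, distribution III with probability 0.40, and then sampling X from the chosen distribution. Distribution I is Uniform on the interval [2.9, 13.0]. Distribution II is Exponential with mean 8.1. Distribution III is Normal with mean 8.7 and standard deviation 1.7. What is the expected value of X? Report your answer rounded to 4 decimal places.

8.3010

Component means — I: 7.95; II: 8.1; III: 8.7.
E[X] = 0.26·7.95 + 0.34·8.1 + 0.4·8.7 = 8.301.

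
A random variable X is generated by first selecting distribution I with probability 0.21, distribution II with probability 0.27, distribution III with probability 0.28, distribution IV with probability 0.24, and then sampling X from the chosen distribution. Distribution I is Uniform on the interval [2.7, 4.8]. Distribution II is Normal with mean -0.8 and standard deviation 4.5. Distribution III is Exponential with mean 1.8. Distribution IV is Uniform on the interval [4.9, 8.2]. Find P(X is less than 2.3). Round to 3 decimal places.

Conditional on each component, P(X < 2.3): I: 0; II: 0.754553; III: 0.721344; IV: 0.
By total probability, P(X < 2.3) = 0.21·0 + 0.27·0.754553 + 0.28·0.721344 + 0.24·0 = 0.405706.

0.406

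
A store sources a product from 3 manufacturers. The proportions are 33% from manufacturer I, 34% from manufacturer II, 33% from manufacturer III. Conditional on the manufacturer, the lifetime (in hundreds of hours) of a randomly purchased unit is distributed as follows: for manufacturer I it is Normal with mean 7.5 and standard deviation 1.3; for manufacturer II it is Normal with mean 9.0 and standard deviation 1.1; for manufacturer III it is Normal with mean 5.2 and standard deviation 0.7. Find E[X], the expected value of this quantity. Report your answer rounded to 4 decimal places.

Component means — I: 7.5; II: 9; III: 5.2.
E[X] = 0.33·7.5 + 0.34·9 + 0.33·5.2 = 7.251.

7.2510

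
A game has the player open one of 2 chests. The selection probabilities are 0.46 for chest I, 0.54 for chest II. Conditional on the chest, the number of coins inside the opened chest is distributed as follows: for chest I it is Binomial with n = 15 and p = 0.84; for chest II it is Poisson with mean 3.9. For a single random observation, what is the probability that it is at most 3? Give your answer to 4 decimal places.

0.2448

Conditional on each chest, P(X ≤ 3): I: 7.93368e-08; II: 0.453247.
By total probability, P(X ≤ 3) = 0.46·7.93368e-08 + 0.54·0.453247 = 0.244753.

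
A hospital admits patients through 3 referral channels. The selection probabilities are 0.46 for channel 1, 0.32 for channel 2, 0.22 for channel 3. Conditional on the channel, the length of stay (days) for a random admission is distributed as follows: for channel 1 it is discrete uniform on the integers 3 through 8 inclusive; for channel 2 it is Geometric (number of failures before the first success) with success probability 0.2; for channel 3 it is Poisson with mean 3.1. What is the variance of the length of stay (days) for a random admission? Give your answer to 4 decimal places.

9.3948

Per component, 1: μ=5.5, E[X²]=33.1667; 2: μ=4, E[X²]=36; 3: μ=3.1, E[X²]=12.71.
E[X] = 0.46·5.5 + 0.32·4 + 0.22·3.1 = 4.492.
E[X²] = 0.46·33.1667 + 0.32·36 + 0.22·12.71 = 29.5729.
Var(X) = E[X²] − (E[X])² = 29.5729 − 20.1781 = 9.3948.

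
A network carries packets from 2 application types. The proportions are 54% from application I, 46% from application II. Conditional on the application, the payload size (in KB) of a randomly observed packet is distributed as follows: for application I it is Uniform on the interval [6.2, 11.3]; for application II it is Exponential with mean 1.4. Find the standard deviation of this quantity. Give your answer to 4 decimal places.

3.9359

Per component, I: μ=8.75, E[X²]=78.73; II: μ=1.4, E[X²]=3.92.
E[X] = 0.54·8.75 + 0.46·1.4 = 5.369.
E[X²] = 0.54·78.73 + 0.46·3.92 = 44.3174.
Var(X) = E[X²] − (E[X])² = 44.3174 − 28.8262 = 15.4912.
SD(X) = √15.4912 = 3.93589.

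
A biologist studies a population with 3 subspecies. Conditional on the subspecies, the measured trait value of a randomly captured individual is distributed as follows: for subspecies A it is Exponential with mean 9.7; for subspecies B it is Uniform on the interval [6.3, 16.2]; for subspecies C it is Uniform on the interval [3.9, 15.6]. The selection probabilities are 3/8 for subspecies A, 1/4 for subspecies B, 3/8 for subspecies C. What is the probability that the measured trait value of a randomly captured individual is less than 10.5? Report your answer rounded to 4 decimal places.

Conditional on each subspecies, P(X < 10.5): A: 0.661244; B: 0.424242; C: 0.564103.
By total probability, P(X < 10.5) = 0.375·0.661244 + 0.25·0.424242 + 0.375·0.564103 = 0.565565.

0.5656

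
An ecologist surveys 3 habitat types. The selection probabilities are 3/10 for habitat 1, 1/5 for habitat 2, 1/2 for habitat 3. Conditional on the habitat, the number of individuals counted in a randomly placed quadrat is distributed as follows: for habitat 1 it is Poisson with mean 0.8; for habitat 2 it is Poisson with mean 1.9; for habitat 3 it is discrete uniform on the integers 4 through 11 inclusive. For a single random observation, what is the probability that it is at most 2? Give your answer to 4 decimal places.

Conditional on each habitat, P(X ≤ 2): 1: 0.952577; 2: 0.70372; 3: 0.
By total probability, P(X ≤ 2) = 0.3·0.952577 + 0.2·0.70372 + 0.5·0 = 0.426517.

0.4265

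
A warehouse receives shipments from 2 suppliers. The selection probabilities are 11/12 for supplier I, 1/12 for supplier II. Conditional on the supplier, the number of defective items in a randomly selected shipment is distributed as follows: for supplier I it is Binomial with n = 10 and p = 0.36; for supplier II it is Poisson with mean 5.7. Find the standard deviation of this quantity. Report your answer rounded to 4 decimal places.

1.7099

Per component, I: μ=3.6, E[X²]=15.264; II: μ=5.7, E[X²]=38.19.
E[X] = 0.916667·3.6 + 0.0833333·5.7 = 3.775.
E[X²] = 0.916667·15.264 + 0.0833333·38.19 = 17.1745.
Var(X) = E[X²] − (E[X])² = 17.1745 − 14.2506 = 2.92388.
SD(X) = √2.92388 = 1.70993.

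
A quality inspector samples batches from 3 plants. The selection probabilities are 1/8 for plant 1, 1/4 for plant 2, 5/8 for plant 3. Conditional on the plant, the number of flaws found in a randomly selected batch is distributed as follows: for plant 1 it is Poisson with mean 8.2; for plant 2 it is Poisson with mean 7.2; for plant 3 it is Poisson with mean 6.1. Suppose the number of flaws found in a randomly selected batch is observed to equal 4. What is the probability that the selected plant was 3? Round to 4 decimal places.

0.7472

Likelihoods P(X=4 | ·): 1: 0.0517404; 2: 0.0835985; 3: 0.129393.
Posterior ∝ prior × likelihood. Numerator for 3: 0.625·0.129393 = 0.0808708.
Normalizing constant: 0.125·0.0517404 + 0.25·0.0835985 + 0.625·0.129393 = 0.108238.
P(3 | observation) = 0.0808708 / 0.108238 = 0.747157.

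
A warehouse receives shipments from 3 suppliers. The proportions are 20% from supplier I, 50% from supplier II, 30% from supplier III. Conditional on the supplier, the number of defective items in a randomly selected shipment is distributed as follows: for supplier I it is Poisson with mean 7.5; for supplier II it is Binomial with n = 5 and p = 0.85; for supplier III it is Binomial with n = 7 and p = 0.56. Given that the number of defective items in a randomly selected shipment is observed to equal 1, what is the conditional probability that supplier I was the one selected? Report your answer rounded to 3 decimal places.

0.079

Likelihoods P(X=1 | ·): I: 0.00414813; II: 0.00215156; III: 0.0284448.
Posterior ∝ prior × likelihood. Numerator for I: 0.2·0.00414813 = 0.000829627.
Normalizing constant: 0.2·0.00414813 + 0.5·0.00215156 + 0.3·0.0284448 = 0.0104388.
P(I | observation) = 0.000829627 / 0.0104388 = 0.079475.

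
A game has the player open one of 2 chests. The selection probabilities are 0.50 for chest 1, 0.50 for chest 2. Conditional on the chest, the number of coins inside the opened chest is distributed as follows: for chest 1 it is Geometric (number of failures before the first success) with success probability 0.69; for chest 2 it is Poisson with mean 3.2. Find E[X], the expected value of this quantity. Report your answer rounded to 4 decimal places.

Component means — 1: 0.449275; 2: 3.2.
E[X] = 0.5·0.449275 + 0.5·3.2 = 1.82464.

1.8246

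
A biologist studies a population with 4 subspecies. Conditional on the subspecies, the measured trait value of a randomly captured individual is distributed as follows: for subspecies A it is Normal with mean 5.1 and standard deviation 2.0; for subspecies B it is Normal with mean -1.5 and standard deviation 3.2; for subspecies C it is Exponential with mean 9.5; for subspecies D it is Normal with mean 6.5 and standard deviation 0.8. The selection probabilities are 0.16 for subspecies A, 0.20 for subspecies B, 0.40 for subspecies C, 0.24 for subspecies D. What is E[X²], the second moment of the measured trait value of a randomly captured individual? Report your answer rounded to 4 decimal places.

For each component E[X²] = Var + (mean)², giving A: 30.01; B: 12.49; C: 180.5; D: 42.89.
Overall E[X²] = 0.16·30.01 + 0.2·12.49 + 0.4·180.5 + 0.24·42.89 = 89.7932.

89.7932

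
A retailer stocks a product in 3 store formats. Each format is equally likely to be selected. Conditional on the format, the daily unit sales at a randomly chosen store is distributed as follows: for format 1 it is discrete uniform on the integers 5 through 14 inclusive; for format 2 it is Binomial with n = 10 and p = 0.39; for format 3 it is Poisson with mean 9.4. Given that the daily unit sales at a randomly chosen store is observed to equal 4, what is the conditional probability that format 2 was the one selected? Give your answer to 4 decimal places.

Likelihoods P(X=4 | ·): 1: 0; 2: 0.250298; 3: 0.0269111.
Posterior ∝ prior × likelihood. Numerator for 2: 0.333333·0.250298 = 0.0834325.
Normalizing constant: 0.333333·0 + 0.333333·0.250298 + 0.333333·0.0269111 = 0.0924029.
P(2 | observation) = 0.0834325 / 0.0924029 = 0.902921.

0.9029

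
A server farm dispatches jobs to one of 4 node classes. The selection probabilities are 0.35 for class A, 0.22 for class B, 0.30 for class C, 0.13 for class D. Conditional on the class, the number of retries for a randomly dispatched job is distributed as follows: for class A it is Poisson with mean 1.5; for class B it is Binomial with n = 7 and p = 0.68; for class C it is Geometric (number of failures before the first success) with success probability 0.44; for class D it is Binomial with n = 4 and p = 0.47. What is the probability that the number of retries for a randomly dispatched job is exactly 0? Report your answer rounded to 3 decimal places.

Conditional on each class, P(X = 0): A: 0.22313; B: 0.000343597; C: 0.44; D: 0.0789048.
By total probability, P(X = 0) = 0.35·0.22313 + 0.22·0.000343597 + 0.3·0.44 + 0.13·0.0789048 = 0.220429.

0.220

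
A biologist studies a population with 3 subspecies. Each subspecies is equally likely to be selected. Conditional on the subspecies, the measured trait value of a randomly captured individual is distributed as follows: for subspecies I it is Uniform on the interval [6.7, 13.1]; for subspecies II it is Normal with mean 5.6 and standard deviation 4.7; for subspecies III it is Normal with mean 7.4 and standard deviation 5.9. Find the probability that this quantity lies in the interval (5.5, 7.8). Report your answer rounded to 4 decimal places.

Conditional on each subspecies, P(5.5 < X < 7.8): I: 0.171875; II: 0.188626; III: 0.153313.
By total probability, P(5.5 < X < 7.8) = 0.333333·0.171875 + 0.333333·0.188626 + 0.333333·0.153313 = 0.171271.

0.1713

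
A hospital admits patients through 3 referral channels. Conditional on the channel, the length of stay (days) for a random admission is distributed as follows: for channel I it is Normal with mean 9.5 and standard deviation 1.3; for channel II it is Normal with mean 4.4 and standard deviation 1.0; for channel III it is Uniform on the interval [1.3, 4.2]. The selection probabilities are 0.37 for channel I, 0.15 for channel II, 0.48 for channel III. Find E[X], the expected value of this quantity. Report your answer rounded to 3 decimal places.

Component means — I: 9.5; II: 4.4; III: 2.75.
E[X] = 0.37·9.5 + 0.15·4.4 + 0.48·2.75 = 5.495.

5.495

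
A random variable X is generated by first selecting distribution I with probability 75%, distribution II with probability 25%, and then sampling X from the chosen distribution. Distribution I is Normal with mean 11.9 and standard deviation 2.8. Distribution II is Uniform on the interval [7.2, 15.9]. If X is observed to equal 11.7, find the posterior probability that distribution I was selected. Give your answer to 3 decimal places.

0.788

Likelihoods f(11.7 | ·): I: 0.142116; II: 0.114943.
Posterior ∝ prior × likelihood. Numerator for I: 0.75·0.142116 = 0.106587.
Normalizing constant: 0.75·0.142116 + 0.25·0.114943 = 0.135323.
P(I | observation) = 0.106587 / 0.135323 = 0.787651.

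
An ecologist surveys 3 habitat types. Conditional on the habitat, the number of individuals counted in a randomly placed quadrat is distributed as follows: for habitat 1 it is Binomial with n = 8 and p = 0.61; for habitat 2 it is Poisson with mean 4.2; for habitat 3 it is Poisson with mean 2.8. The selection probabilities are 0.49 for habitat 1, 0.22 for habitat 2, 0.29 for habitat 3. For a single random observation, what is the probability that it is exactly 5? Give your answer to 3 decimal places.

Conditional on each habitat, P(X = 5): 1: 0.280563; 2: 0.163316; 3: 0.0872136.
By total probability, P(X = 5) = 0.49·0.280563 + 0.22·0.163316 + 0.29·0.0872136 = 0.198698.

0.199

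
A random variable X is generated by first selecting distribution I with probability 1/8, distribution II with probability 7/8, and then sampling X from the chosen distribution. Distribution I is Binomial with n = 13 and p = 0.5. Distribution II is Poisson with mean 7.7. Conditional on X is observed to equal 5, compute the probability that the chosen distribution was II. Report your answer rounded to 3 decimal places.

0.820

Likelihoods P(X=5 | ·): I: 0.157104; II: 0.102142.
Posterior ∝ prior × likelihood. Numerator for II: 0.875·0.102142 = 0.0893744.
Normalizing constant: 0.125·0.157104 + 0.875·0.102142 = 0.109012.
P(II | observation) = 0.0893744 / 0.109012 = 0.819855.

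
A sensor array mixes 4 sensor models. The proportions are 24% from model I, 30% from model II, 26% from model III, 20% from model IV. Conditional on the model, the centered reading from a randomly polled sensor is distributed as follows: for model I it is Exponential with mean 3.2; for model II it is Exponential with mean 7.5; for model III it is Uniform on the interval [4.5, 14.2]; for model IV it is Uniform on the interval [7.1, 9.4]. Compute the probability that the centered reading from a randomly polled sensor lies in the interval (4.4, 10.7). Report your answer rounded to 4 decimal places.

0.5132

Conditional on each model, P(4.4 < X < 10.7): I: 0.217535; II: 0.31607; III: 0.639175; IV: 1.
By total probability, P(4.4 < X < 10.7) = 0.24·0.217535 + 0.3·0.31607 + 0.26·0.639175 + 0.2·1 = 0.513215.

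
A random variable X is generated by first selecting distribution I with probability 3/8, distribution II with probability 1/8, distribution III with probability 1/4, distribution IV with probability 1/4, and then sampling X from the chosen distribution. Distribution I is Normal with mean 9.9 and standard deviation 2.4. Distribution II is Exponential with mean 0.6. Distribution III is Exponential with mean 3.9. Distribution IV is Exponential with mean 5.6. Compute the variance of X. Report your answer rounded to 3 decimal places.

24.312

Per component, I: μ=9.9, E[X²]=103.77; II: μ=0.6, E[X²]=0.72; III: μ=3.9, E[X²]=30.42; IV: μ=5.6, E[X²]=62.72.
E[X] = 0.375·9.9 + 0.125·0.6 + 0.25·3.9 + 0.25·5.6 = 6.1625.
E[X²] = 0.375·103.77 + 0.125·0.72 + 0.25·30.42 + 0.25·62.72 = 62.2888.
Var(X) = E[X²] − (E[X])² = 62.2888 − 37.9764 = 24.3123.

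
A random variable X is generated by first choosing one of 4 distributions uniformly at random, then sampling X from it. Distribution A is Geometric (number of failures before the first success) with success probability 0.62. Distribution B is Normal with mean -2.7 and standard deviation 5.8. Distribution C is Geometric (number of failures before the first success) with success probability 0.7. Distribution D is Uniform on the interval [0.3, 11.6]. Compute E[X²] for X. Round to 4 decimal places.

22.2834

For each component E[X²] = Var + (mean)², giving A: 1.3642; B: 40.93; C: 0.795918; D: 46.0433.
Overall E[X²] = 0.25·1.3642 + 0.25·40.93 + 0.25·0.795918 + 0.25·46.0433 = 22.2834.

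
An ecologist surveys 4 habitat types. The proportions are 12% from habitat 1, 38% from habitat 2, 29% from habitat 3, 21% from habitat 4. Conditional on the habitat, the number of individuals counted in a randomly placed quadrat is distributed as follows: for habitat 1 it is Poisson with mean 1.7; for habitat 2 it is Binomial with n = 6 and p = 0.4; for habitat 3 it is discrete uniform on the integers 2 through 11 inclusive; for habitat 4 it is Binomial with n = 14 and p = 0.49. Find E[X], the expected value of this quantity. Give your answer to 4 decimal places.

Component means — 1: 1.7; 2: 2.4; 3: 6.5; 4: 6.86.
E[X] = 0.12·1.7 + 0.38·2.4 + 0.29·6.5 + 0.21·6.86 = 4.4416.

4.4416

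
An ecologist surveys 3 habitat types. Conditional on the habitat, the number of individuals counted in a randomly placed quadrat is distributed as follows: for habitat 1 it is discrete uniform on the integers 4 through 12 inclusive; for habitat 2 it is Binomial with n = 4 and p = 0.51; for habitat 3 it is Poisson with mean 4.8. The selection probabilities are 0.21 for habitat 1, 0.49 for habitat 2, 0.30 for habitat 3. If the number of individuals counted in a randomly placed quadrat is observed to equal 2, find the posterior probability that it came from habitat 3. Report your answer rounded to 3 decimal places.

Likelihoods P(X=2 | ·): 1: 0; 2: 0.3747; 3: 0.0948067.
Posterior ∝ prior × likelihood. Numerator for 3: 0.3·0.0948067 = 0.028442.
Normalizing constant: 0.21·0 + 0.49·0.3747 + 0.3·0.0948067 = 0.212045.
P(3 | observation) = 0.028442 / 0.212045 = 0.134132.

0.134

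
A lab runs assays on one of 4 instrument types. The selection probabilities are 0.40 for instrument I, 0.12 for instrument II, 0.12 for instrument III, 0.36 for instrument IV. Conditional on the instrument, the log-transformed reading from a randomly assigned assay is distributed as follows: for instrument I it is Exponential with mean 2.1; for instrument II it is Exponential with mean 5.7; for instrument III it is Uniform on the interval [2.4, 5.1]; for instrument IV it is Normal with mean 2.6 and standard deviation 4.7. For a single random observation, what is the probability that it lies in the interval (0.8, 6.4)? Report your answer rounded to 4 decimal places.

0.5978

Conditional on each instrument, P(0.8 < X < 6.4): I: 0.635739; II: 0.543688; III: 1; IV: 0.439734.
By total probability, P(0.8 < X < 6.4) = 0.4·0.635739 + 0.12·0.543688 + 0.12·1 + 0.36·0.439734 = 0.597842.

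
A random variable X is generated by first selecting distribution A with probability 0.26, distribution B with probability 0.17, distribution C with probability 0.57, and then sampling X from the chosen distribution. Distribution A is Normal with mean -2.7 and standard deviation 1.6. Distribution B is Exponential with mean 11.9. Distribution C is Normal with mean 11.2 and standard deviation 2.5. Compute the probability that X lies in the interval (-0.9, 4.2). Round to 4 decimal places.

Conditional on each component, P(-0.9 < X < 4.2): A: 0.130286; B: 0.297381; C: 0.00255448.
By total probability, P(-0.9 < X < 4.2) = 0.26·0.130286 + 0.17·0.297381 + 0.57·0.00255448 = 0.0858854.

0.0859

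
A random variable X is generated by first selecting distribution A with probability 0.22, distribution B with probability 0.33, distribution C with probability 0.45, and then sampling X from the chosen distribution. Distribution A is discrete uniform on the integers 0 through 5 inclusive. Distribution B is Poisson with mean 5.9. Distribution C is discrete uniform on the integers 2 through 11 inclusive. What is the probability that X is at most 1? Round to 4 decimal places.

Conditional on each component, P(X ≤ 1): A: 0.333333; B: 0.0189022; C: 0.
By total probability, P(X ≤ 1) = 0.22·0.333333 + 0.33·0.0189022 + 0.45·0 = 0.079571.

0.0796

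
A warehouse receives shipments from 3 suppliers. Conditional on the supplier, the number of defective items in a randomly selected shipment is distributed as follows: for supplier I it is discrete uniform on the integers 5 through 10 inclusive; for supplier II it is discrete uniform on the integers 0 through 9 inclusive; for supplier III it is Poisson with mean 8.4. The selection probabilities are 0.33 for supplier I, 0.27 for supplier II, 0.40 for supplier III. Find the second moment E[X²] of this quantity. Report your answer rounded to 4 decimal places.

For each component E[X²] = Var + (mean)², giving I: 59.1667; II: 28.5; III: 78.96.
Overall E[X²] = 0.33·59.1667 + 0.27·28.5 + 0.4·78.96 = 58.804.

58.8040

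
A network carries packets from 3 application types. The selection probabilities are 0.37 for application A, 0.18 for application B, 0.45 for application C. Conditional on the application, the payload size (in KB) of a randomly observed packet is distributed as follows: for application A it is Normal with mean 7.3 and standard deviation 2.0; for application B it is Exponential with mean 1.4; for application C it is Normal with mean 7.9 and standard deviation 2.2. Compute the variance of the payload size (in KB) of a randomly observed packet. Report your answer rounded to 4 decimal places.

9.8113

Per component, A: μ=7.3, E[X²]=57.29; B: μ=1.4, E[X²]=3.92; C: μ=7.9, E[X²]=67.25.
E[X] = 0.37·7.3 + 0.18·1.4 + 0.45·7.9 = 6.508.
E[X²] = 0.37·57.29 + 0.18·3.92 + 0.45·67.25 = 52.1654.
Var(X) = E[X²] − (E[X])² = 52.1654 − 42.3541 = 9.81134.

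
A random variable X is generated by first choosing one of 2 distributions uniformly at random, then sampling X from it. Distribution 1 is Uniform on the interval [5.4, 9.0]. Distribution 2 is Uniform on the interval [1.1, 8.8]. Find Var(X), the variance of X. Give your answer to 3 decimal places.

4.276

Per component, 1: μ=7.2, E[X²]=52.92; 2: μ=4.95, E[X²]=29.4433.
E[X] = 0.5·7.2 + 0.5·4.95 = 6.075.
E[X²] = 0.5·52.92 + 0.5·29.4433 = 41.1817.
Var(X) = E[X²] − (E[X])² = 41.1817 − 36.9056 = 4.27604.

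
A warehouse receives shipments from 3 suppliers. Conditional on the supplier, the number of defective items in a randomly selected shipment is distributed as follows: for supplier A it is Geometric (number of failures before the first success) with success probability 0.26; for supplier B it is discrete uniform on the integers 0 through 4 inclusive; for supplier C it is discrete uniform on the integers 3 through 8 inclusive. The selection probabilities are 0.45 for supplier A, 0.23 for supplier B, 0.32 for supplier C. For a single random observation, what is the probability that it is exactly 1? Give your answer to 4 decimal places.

0.1326

Conditional on each supplier, P(X = 1): A: 0.1924; B: 0.2; C: 0.
By total probability, P(X = 1) = 0.45·0.1924 + 0.23·0.2 + 0.32·0 = 0.13258.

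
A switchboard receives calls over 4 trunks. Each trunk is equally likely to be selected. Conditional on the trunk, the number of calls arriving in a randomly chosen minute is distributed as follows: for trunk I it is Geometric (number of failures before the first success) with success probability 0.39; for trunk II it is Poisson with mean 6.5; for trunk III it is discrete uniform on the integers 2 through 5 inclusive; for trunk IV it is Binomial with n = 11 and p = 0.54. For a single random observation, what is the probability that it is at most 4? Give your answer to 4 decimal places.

0.5203

Conditional on each trunk, P(X ≤ 4): I: 0.91554; II: 0.223672; III: 0.75; IV: 0.191883.
By total probability, P(X ≤ 4) = 0.25·0.91554 + 0.25·0.223672 + 0.25·0.75 + 0.25·0.191883 = 0.520274.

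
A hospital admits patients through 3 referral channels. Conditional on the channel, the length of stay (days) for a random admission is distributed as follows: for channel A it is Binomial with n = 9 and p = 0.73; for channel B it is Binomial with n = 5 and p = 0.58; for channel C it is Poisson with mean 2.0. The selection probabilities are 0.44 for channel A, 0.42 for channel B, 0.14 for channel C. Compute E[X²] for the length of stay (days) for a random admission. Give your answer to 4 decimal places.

24.6568

For each component E[X²] = Var + (mean)², giving A: 44.9388; B: 9.628; C: 6.
Overall E[X²] = 0.44·44.9388 + 0.42·9.628 + 0.14·6 = 24.6568.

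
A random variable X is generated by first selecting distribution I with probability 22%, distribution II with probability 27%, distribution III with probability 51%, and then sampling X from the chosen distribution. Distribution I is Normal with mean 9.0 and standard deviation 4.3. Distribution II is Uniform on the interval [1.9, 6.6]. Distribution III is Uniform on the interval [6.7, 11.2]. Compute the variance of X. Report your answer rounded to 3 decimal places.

Per component, I: μ=9, E[X²]=99.49; II: μ=4.25, E[X²]=19.9033; III: μ=8.95, E[X²]=81.79.
E[X] = 0.22·9 + 0.27·4.25 + 0.51·8.95 = 7.692.
E[X²] = 0.22·99.49 + 0.27·19.9033 + 0.51·81.79 = 68.9746.
Var(X) = E[X²] − (E[X])² = 68.9746 − 59.1669 = 9.80774.

9.808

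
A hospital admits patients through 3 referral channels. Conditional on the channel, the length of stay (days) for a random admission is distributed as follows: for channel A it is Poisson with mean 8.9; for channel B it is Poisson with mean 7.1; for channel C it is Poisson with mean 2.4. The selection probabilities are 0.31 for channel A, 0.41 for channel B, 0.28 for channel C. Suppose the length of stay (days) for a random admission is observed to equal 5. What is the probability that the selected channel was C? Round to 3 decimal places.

0.193

Likelihoods P(X=5 | ·): A: 0.063467; B: 0.124057; C: 0.0601961.
Posterior ∝ prior × likelihood. Numerator for C: 0.28·0.0601961 = 0.0168549.
Normalizing constant: 0.31·0.063467 + 0.41·0.124057 + 0.28·0.0601961 = 0.0873929.
P(C | observation) = 0.0168549 / 0.0873929 = 0.192864.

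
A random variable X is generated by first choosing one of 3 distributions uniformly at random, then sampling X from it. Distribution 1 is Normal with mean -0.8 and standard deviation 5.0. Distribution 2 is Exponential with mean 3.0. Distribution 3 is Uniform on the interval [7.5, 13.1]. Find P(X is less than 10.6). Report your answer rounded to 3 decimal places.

Conditional on each component, P(X < 10.6): 1: 0.988696; 2: 0.970793; 3: 0.553571.
By total probability, P(X < 10.6) = 0.333333·0.988696 + 0.333333·0.970793 + 0.333333·0.553571 = 0.837687.

0.838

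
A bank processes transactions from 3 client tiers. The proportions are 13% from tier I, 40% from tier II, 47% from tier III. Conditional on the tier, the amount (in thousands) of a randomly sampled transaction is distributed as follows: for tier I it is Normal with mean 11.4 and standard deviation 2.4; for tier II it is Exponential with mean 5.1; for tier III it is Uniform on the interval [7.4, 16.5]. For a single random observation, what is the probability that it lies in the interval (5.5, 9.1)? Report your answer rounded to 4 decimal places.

0.1777

Conditional on each tier, P(5.5 < X < 9.1): I: 0.161968; II: 0.172216; III: 0.186813.
By total probability, P(5.5 < X < 9.1) = 0.13·0.161968 + 0.4·0.172216 + 0.47·0.186813 = 0.177745.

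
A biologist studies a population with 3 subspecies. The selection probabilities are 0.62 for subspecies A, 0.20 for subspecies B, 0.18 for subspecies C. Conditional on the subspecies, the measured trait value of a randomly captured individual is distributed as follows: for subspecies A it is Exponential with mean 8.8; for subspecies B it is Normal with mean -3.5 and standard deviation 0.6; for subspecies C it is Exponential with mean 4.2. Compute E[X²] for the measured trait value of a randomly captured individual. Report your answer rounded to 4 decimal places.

For each component E[X²] = Var + (mean)², giving A: 154.88; B: 12.61; C: 35.28.
Overall E[X²] = 0.62·154.88 + 0.2·12.61 + 0.18·35.28 = 104.898.

104.8980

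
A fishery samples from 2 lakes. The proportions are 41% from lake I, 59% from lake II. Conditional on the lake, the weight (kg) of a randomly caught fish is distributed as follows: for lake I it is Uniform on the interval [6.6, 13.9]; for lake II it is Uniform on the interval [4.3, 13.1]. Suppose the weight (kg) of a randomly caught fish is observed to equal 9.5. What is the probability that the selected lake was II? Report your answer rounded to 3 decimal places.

0.544

Likelihoods f(9.5 | ·): I: 0.136986; II: 0.113636.
Posterior ∝ prior × likelihood. Numerator for II: 0.59·0.113636 = 0.0670455.
Normalizing constant: 0.41·0.136986 + 0.59·0.113636 = 0.12321.
P(II | observation) = 0.0670455 / 0.12321 = 0.544157.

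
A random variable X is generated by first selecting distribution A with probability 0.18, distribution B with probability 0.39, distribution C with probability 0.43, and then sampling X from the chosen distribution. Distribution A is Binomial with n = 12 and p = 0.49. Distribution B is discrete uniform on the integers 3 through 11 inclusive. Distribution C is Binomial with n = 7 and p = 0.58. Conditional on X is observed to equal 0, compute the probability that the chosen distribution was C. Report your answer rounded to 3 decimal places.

Likelihoods P(X=0 | ·): A: 0.000309629; B: 0; C: 0.00230539.
Posterior ∝ prior × likelihood. Numerator for C: 0.43·0.00230539 = 0.000991319.
Normalizing constant: 0.18·0.000309629 + 0.39·0 + 0.43·0.00230539 = 0.00104705.
P(C | observation) = 0.000991319 / 0.00104705 = 0.946771.

0.947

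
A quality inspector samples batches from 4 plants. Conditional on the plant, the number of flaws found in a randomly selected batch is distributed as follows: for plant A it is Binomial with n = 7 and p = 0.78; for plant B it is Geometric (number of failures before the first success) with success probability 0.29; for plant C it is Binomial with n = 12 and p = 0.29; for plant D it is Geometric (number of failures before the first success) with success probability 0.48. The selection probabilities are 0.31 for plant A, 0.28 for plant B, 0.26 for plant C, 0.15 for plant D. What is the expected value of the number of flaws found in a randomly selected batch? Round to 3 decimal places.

3.445

Component means — A: 5.46; B: 2.44828; C: 3.48; D: 1.08333.
E[X] = 0.31·5.46 + 0.28·2.44828 + 0.26·3.48 + 0.15·1.08333 = 3.44542.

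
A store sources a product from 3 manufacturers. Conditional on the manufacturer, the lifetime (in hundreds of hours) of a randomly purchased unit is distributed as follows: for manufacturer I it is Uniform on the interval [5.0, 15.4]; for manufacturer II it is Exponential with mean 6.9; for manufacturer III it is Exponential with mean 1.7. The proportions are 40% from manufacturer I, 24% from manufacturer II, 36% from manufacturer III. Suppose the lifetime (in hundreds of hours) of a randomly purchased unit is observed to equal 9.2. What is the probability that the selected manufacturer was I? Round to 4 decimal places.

0.7918

Likelihoods f(9.2 | ·): I: 0.0961538; II: 0.0382025; III: 0.00262574.
Posterior ∝ prior × likelihood. Numerator for I: 0.4·0.0961538 = 0.0384615.
Normalizing constant: 0.4·0.0961538 + 0.24·0.0382025 + 0.36·0.00262574 = 0.0485754.
P(I | observation) = 0.0384615 / 0.0485754 = 0.79179.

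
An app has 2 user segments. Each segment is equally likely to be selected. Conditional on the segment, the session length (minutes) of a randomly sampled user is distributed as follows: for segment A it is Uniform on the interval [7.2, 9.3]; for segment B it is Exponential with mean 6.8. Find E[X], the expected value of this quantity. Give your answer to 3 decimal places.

Component means — A: 8.25; B: 6.8.
E[X] = 0.5·8.25 + 0.5·6.8 = 7.525.

7.525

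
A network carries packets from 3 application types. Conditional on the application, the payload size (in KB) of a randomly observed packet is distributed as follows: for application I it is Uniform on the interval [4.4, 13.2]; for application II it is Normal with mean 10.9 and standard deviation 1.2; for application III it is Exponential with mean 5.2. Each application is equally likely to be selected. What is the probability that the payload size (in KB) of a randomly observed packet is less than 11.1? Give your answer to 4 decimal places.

Conditional on each application, P(X < 11.1): I: 0.761364; II: 0.566184; III: 0.88171.
By total probability, P(X < 11.1) = 0.333333·0.761364 + 0.333333·0.566184 + 0.333333·0.88171 = 0.736419.

0.7364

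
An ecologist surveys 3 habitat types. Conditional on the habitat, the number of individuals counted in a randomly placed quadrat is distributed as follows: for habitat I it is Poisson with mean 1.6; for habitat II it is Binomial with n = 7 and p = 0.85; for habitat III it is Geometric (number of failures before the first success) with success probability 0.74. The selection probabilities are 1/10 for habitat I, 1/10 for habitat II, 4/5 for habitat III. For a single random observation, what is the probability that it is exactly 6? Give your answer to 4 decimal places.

Conditional on each habitat, P(X = 6): I: 0.00470453; II: 0.396007; III: 0.000228598.
By total probability, P(X = 6) = 0.1·0.00470453 + 0.1·0.396007 + 0.8·0.000228598 = 0.040254.

0.0403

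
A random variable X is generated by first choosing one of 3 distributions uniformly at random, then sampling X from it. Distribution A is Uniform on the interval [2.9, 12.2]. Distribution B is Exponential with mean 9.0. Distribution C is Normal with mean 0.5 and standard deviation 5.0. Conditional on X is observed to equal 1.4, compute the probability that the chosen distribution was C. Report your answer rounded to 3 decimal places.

0.452

Likelihoods f(1.4 | ·): A: 0; B: 0.0951044; C: 0.0785063.
Posterior ∝ prior × likelihood. Numerator for C: 0.333333·0.0785063 = 0.0261688.
Normalizing constant: 0.333333·0 + 0.333333·0.0951044 + 0.333333·0.0785063 = 0.0578702.
P(C | observation) = 0.0261688 / 0.0578702 = 0.452197.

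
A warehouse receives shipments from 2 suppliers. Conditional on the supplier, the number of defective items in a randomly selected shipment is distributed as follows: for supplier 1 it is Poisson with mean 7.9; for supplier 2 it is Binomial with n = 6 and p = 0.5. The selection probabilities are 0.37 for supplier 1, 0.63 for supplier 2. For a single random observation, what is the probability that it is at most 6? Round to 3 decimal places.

0.751

Conditional on each supplier, P(X ≤ 6): 1: 0.32574; 2: 1.
By total probability, P(X ≤ 6) = 0.37·0.32574 + 0.63·1 = 0.750524.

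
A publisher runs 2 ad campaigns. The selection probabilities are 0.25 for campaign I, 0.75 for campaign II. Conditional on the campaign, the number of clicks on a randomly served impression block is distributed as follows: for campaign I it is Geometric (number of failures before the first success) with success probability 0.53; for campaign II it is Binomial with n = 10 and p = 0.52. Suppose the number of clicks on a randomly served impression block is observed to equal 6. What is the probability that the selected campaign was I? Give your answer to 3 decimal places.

0.009

Likelihoods P(X=6 | ·): I: 0.00571298; II: 0.220396.
Posterior ∝ prior × likelihood. Numerator for I: 0.25·0.00571298 = 0.00142825.
Normalizing constant: 0.25·0.00571298 + 0.75·0.220396 = 0.166725.
P(I | observation) = 0.00142825 / 0.166725 = 0.00856645.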